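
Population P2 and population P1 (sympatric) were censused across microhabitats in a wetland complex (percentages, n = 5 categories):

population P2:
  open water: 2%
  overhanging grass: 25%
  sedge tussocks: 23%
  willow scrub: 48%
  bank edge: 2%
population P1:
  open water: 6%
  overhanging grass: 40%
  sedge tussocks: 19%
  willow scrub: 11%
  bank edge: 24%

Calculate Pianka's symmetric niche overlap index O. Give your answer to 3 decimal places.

0.663

Convert percentages to proportions (divide by 100).
Σ p₁ᵢp₂ᵢ = 0.0012 + 0.1000 + 0.0437 + 0.0528 + 0.0048 = 0.2025
Σp_1ᵢ² = 0.02² + 0.25² + 0.23² + 0.48² + 0.02² = 0.0004 + 0.0625 + 0.0529 + 0.2304 + 0.0004 = 0.3466
Σp_2ᵢ² = 0.06² + 0.40² + 0.19² + 0.11² + 0.24² = 0.0036 + 0.1600 + 0.0361 + 0.0121 + 0.0576 = 0.2694
O = 0.2025 / √(0.3466 × 0.2694) = 0.2025 / 0.305572 = 0.66269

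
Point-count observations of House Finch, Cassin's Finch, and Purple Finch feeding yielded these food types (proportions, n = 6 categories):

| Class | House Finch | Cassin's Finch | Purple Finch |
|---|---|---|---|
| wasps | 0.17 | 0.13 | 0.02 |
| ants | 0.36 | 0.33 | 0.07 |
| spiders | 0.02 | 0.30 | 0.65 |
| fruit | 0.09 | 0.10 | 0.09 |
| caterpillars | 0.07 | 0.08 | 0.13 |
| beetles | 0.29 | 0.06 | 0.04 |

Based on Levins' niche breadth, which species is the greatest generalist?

Cassin's Finch

Σp_Housᵢ² = 0.17² + 0.36² + 0.02² + 0.09² + 0.07² + 0.29² = 0.0289 + 0.1296 + 0.0004 + 0.0081 + 0.0049 + 0.0841 = 0.2560
B_Hous = 1 / 0.2560 = 3.9063
Σp_Cassᵢ² = 0.13² + 0.33² + 0.30² + 0.10² + 0.08² + 0.06² = 0.0169 + 0.1089 + 0.0900 + 0.0100 + 0.0064 + 0.0036 = 0.2358
B_Cass = 1 / 0.2358 = 4.2409
Σp_Purpᵢ² = 0.02² + 0.07² + 0.65² + 0.09² + 0.13² + 0.04² = 0.0004 + 0.0049 + 0.4225 + 0.0081 + 0.0169 + 0.0016 = 0.4544
B_Purp = 1 / 0.4544 = 2.2007
Highest B → broadest niche (most generalist): Cassin's Finch (B = 4.24).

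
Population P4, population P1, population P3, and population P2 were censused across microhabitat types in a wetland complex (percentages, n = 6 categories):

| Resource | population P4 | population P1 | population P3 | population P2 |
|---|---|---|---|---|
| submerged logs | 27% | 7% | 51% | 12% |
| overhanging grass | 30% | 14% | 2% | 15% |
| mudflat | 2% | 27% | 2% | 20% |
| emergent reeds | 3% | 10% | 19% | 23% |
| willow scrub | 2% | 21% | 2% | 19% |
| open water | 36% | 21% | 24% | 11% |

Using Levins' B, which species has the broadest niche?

population P2

Convert percentages to proportions (divide by 100).
Σp_P4ᵢ² = 0.27² + 0.30² + 0.02² + 0.03² + 0.02² + 0.36² = 0.0729 + 0.0900 + 0.0004 + 0.0009 + 0.0004 + 0.1296 = 0.2942
B_P4 = 1 / 0.2942 = 3.3990
Σp_P1ᵢ² = 0.07² + 0.14² + 0.27² + 0.10² + 0.21² + 0.21² = 0.0049 + 0.0196 + 0.0729 + 0.0100 + 0.0441 + 0.0441 = 0.1956
B_P1 = 1 / 0.1956 = 5.1125
Σp_P3ᵢ² = 0.51² + 0.02² + 0.02² + 0.19² + 0.02² + 0.24² = 0.2601 + 0.0004 + 0.0004 + 0.0361 + 0.0004 + 0.0576 = 0.3550
B_P3 = 1 / 0.3550 = 2.8169
Σp_P2ᵢ² = 0.12² + 0.15² + 0.20² + 0.23² + 0.19² + 0.11² = 0.0144 + 0.0225 + 0.0400 + 0.0529 + 0.0361 + 0.0121 = 0.1780
B_P2 = 1 / 0.1780 = 5.6180
Highest B → broadest niche (most generalist): population P2 (B = 5.62).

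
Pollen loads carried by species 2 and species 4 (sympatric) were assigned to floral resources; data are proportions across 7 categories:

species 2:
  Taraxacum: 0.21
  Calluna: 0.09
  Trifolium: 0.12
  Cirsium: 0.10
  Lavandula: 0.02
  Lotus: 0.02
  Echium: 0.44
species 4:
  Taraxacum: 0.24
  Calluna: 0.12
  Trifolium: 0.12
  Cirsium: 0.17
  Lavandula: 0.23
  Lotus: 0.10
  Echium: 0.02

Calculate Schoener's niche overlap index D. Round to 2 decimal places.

Σ|p₁ᵢ − p₂ᵢ| = 0.03 + 0.03 + 0.00 + 0.07 + 0.21 + 0.08 + 0.42 = 0.84
D = 1 − ½ × 0.84 = 1 − 0.420 = 0.5800

0.58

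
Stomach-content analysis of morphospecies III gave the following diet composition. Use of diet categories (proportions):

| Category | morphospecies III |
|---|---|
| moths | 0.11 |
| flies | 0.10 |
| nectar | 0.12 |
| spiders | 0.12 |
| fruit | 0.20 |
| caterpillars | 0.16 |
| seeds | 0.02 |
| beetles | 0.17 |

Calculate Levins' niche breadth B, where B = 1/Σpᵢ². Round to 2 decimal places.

Σpᵢ² = 0.11² + 0.10² + 0.12² + 0.12² + 0.20² + 0.16² + 0.02² + 0.17² = 0.0121 + 0.0100 + 0.0144 + 0.0144 + 0.0400 + 0.0256 + 0.0004 + 0.0289 = 0.1458
B = 1 / 0.1458 = 6.8587

6.86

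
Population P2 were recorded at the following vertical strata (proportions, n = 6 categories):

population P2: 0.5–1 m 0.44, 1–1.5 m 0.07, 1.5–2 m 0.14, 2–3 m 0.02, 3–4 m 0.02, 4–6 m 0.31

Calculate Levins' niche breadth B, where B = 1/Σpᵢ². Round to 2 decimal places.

Σpᵢ² = 0.44² + 0.07² + 0.14² + 0.02² + 0.02² + 0.31² = 0.1936 + 0.0049 + 0.0196 + 0.0004 + 0.0004 + 0.0961 = 0.3150
B = 1 / 0.3150 = 3.1746

3.17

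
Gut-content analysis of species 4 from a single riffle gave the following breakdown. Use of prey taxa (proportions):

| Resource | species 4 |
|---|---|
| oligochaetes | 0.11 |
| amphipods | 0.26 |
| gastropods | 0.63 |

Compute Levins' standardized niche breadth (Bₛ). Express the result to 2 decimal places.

0.55

Σpᵢ² = 0.11² + 0.26² + 0.63² = 0.0121 + 0.0676 + 0.3969 = 0.4766
B = 1 / 0.4766 = 2.0982
Bₛ = (B − 1)/(n − 1) = (2.0982 − 1)/(3 − 1) = 1.0982/2 = 0.5491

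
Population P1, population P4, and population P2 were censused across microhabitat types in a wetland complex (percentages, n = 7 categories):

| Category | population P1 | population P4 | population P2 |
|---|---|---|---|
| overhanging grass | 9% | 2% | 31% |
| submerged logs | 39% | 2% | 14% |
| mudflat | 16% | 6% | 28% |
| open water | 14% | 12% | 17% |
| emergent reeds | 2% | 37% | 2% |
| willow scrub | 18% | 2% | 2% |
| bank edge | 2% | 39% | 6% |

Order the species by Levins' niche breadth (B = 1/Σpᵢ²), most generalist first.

Convert percentages to proportions (divide by 100).
Σp_P1ᵢ² = 0.09² + 0.39² + 0.16² + 0.14² + 0.02² + 0.18² + 0.02² = 0.0081 + 0.1521 + 0.0256 + 0.0196 + 0.0004 + 0.0324 + 0.0004 = 0.2386
B_P1 = 1 / 0.2386 = 4.1911
Σp_P4ᵢ² = 0.02² + 0.02² + 0.06² + 0.12² + 0.37² + 0.02² + 0.39² = 0.0004 + 0.0004 + 0.0036 + 0.0144 + 0.1369 + 0.0004 + 0.1521 = 0.3082
B_P4 = 1 / 0.3082 = 3.2446
Σp_P2ᵢ² = 0.31² + 0.14² + 0.28² + 0.17² + 0.02² + 0.02² + 0.06² = 0.0961 + 0.0196 + 0.0784 + 0.0289 + 0.0004 + 0.0004 + 0.0036 = 0.2274
B_P2 = 1 / 0.2274 = 4.3975
Ranking by B (broadest → narrowest): population P2 (4.40) > population P1 (4.19) > population P4 (3.24)

population P2 > population P1 > population P4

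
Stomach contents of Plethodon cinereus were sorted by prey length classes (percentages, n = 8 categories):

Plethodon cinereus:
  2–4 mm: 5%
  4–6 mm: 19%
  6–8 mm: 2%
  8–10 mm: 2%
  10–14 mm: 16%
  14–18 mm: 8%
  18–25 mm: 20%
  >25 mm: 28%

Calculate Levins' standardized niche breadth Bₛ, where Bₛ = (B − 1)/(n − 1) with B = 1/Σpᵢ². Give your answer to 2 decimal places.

0.61

Convert percentages to proportions (divide by 100).
Σpᵢ² = 0.05² + 0.19² + 0.02² + 0.02² + 0.16² + 0.08² + 0.20² + 0.28² = 0.0025 + 0.0361 + 0.0004 + 0.0004 + 0.0256 + 0.0064 + 0.0400 + 0.0784 = 0.1898
B = 1 / 0.1898 = 5.2687
Bₛ = (B − 1)/(n − 1) = (5.2687 − 1)/(8 − 1) = 4.2687/7 = 0.6098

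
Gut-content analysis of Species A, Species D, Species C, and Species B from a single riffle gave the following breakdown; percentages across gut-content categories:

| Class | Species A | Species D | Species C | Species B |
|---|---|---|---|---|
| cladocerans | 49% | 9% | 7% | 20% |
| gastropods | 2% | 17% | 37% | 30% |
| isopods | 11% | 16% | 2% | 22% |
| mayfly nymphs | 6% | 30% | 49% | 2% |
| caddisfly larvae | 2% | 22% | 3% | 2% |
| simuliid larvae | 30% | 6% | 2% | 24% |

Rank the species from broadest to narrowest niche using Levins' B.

Species D > Species B > Species A > Species C

Convert percentages to proportions (divide by 100).
Σp_Aᵢ² = 0.49² + 0.02² + 0.11² + 0.06² + 0.02² + 0.30² = 0.2401 + 0.0004 + 0.0121 + 0.0036 + 0.0004 + 0.0900 = 0.3466
B_A = 1 / 0.3466 = 2.8852
Σp_Dᵢ² = 0.09² + 0.17² + 0.16² + 0.30² + 0.22² + 0.06² = 0.0081 + 0.0289 + 0.0256 + 0.0900 + 0.0484 + 0.0036 = 0.2046
B_D = 1 / 0.2046 = 4.8876
Σp_Cᵢ² = 0.07² + 0.37² + 0.02² + 0.49² + 0.03² + 0.02² = 0.0049 + 0.1369 + 0.0004 + 0.2401 + 0.0009 + 0.0004 = 0.3836
B_C = 1 / 0.3836 = 2.6069
Σp_Bᵢ² = 0.20² + 0.30² + 0.22² + 0.02² + 0.02² + 0.24² = 0.0400 + 0.0900 + 0.0484 + 0.0004 + 0.0004 + 0.0576 = 0.2368
B_B = 1 / 0.2368 = 4.2230
Ranking by B (broadest → narrowest): Species D (4.89) > Species B (4.22) > Species A (2.89) > Species C (2.61)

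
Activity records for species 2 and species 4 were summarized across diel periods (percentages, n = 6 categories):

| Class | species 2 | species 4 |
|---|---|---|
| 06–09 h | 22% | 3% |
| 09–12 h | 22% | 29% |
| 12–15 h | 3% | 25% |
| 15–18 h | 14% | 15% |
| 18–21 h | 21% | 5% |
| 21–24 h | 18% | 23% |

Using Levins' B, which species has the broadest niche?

Convert percentages to proportions (divide by 100).
Σp_2ᵢ² = 0.22² + 0.22² + 0.03² + 0.14² + 0.21² + 0.18² = 0.0484 + 0.0484 + 0.0009 + 0.0196 + 0.0441 + 0.0324 = 0.1938
B_2 = 1 / 0.1938 = 5.1600
Σp_4ᵢ² = 0.03² + 0.29² + 0.25² + 0.15² + 0.05² + 0.23² = 0.0009 + 0.0841 + 0.0625 + 0.0225 + 0.0025 + 0.0529 = 0.2254
B_4 = 1 / 0.2254 = 4.4366
Highest B → broadest niche (most generalist): species 2 (B = 5.16).

species 2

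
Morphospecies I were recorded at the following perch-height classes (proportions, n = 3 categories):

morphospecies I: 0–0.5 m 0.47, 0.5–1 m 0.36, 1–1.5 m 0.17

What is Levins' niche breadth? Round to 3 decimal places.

2.636

Σpᵢ² = 0.47² + 0.36² + 0.17² = 0.2209 + 0.1296 + 0.0289 = 0.3794
B = 1 / 0.3794 = 2.63574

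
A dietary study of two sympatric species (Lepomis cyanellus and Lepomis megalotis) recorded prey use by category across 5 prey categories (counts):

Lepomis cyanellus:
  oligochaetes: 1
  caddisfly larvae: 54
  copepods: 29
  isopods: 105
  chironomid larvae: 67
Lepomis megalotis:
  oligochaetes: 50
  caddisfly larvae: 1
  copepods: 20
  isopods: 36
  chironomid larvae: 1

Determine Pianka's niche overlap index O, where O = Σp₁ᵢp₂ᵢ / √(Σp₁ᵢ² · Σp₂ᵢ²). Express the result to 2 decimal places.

Proportions for Lepomis cyanellus (n=256): 1/256=0.0039, 54/256=0.2109, 29/256=0.1133, 105/256=0.4102, 67/256=0.2617
Proportions for Lepomis megalotis (n=108): 50/108=0.4630, 1/108=0.0093, 20/108=0.1852, 36/108=0.3333, 1/108=0.0093
Σ p₁ᵢp₂ᵢ = 0.001806 + 0.001961 + 0.020983 + 0.136720 + 0.002434 = 0.163904
Σp_1ᵢ² = 0.0039² + 0.2109² + 0.1133² + 0.4102² + 0.2617² = 0.000015 + 0.044479 + 0.012837 + 0.168264 + 0.068487 = 0.294082
Σp_2ᵢ² = 0.4630² + 0.0093² + 0.1852² + 0.3333² + 0.0093² = 0.214369 + 0.000086 + 0.034299 + 0.111089 + 0.000086 = 0.359929
O = 0.163904 / √(0.294082 × 0.359929) = 0.163904 / 0.3253439 = 0.5038

0.50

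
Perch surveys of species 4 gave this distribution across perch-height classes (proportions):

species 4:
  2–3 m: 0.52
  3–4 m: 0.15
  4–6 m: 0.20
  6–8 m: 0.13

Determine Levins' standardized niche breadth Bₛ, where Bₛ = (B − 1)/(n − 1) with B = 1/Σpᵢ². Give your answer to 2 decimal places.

0.62

Σpᵢ² = 0.52² + 0.15² + 0.20² + 0.13² = 0.2704 + 0.0225 + 0.0400 + 0.0169 = 0.3498
B = 1 / 0.3498 = 2.8588
Bₛ = (B − 1)/(n − 1) = (2.8588 − 1)/(4 − 1) = 1.8588/3 = 0.6196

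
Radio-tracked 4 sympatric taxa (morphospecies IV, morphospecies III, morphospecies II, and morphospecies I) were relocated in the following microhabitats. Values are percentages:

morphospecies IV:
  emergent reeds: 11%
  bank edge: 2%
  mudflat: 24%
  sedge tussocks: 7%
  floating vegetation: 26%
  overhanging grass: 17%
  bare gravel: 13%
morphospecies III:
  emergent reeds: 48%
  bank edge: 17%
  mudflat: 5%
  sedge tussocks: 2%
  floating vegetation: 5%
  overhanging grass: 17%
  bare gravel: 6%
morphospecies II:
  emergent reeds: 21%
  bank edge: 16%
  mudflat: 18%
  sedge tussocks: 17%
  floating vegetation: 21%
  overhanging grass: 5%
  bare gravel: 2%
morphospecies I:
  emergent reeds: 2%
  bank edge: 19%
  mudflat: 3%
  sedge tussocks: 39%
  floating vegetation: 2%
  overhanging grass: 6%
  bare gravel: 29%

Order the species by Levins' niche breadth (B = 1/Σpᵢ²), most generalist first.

morphospecies II > morphospecies IV > morphospecies I > morphospecies III

Convert percentages to proportions (divide by 100).
Σp_IVᵢ² = 0.11² + 0.02² + 0.24² + 0.07² + 0.26² + 0.17² + 0.13² = 0.0121 + 0.0004 + 0.0576 + 0.0049 + 0.0676 + 0.0289 + 0.0169 = 0.1884
B_IV = 1 / 0.1884 = 5.3079
Σp_IIIᵢ² = 0.48² + 0.17² + 0.05² + 0.02² + 0.05² + 0.17² + 0.06² = 0.2304 + 0.0289 + 0.0025 + 0.0004 + 0.0025 + 0.0289 + 0.0036 = 0.2972
B_III = 1 / 0.2972 = 3.3647
Σp_IIᵢ² = 0.21² + 0.16² + 0.18² + 0.17² + 0.21² + 0.05² + 0.02² = 0.0441 + 0.0256 + 0.0324 + 0.0289 + 0.0441 + 0.0025 + 0.0004 = 0.1780
B_II = 1 / 0.1780 = 5.6180
Σp_Iᵢ² = 0.02² + 0.19² + 0.03² + 0.39² + 0.02² + 0.06² + 0.29² = 0.0004 + 0.0361 + 0.0009 + 0.1521 + 0.0004 + 0.0036 + 0.0841 = 0.2776
B_I = 1 / 0.2776 = 3.6023
Ranking by B (broadest → narrowest): morphospecies II (5.62) > morphospecies IV (5.31) > morphospecies I (3.60) > morphospecies III (3.36)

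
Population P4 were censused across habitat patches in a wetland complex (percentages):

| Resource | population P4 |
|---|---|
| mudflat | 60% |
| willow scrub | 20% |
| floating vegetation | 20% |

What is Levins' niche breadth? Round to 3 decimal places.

Convert percentages to proportions (divide by 100).
Σpᵢ² = 0.60² + 0.20² + 0.20² = 0.3600 + 0.0400 + 0.0400 = 0.4400
B = 1 / 0.4400 = 2.27273

2.273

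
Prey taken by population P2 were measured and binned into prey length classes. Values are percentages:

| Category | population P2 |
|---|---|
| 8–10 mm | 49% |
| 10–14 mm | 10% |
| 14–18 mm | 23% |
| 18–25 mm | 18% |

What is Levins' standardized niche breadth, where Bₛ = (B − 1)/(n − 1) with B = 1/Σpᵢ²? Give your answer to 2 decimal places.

Convert percentages to proportions (divide by 100).
Σpᵢ² = 0.49² + 0.10² + 0.23² + 0.18² = 0.2401 + 0.0100 + 0.0529 + 0.0324 = 0.3354
B = 1 / 0.3354 = 2.9815
Bₛ = (B − 1)/(n − 1) = (2.9815 − 1)/(4 − 1) = 1.9815/3 = 0.6605

0.66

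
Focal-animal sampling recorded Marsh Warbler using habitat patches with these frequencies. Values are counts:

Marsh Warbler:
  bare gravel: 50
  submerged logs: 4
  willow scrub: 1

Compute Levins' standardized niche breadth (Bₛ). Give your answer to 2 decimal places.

Proportions for Marsh Warbler (n=55): 50/55=0.9091, 4/55=0.0727, 1/55=0.0182
Σpᵢ² = 0.9091² + 0.0727² + 0.0182² = 0.826463 + 0.005285 + 0.000331 = 0.832079
B = 1 / 0.832079 = 1.2018
Bₛ = (B − 1)/(n − 1) = (1.2018 − 1)/(3 − 1) = 0.2018/2 = 0.1009

0.10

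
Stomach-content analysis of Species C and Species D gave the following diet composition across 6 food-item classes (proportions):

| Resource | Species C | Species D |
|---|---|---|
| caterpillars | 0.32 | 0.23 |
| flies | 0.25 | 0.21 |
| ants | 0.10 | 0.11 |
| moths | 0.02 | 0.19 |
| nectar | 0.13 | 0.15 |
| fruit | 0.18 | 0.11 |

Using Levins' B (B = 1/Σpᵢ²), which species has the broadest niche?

Species D

Σp_Cᵢ² = 0.32² + 0.25² + 0.10² + 0.02² + 0.13² + 0.18² = 0.1024 + 0.0625 + 0.0100 + 0.0004 + 0.0169 + 0.0324 = 0.2246
B_C = 1 / 0.2246 = 4.4524
Σp_Dᵢ² = 0.23² + 0.21² + 0.11² + 0.19² + 0.15² + 0.11² = 0.0529 + 0.0441 + 0.0121 + 0.0361 + 0.0225 + 0.0121 = 0.1798
B_D = 1 / 0.1798 = 5.5617
Highest B → broadest niche (most generalist): Species D (B = 5.56).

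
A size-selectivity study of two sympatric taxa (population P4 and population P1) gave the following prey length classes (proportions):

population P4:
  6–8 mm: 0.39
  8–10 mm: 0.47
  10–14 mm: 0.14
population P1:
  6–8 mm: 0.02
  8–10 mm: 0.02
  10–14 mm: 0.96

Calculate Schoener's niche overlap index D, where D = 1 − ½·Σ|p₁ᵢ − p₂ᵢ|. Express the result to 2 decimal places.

Σ|p₁ᵢ − p₂ᵢ| = 0.37 + 0.45 + 0.82 = 1.64
D = 1 − ½ × 1.64 = 1 − 0.820 = 0.1800

0.18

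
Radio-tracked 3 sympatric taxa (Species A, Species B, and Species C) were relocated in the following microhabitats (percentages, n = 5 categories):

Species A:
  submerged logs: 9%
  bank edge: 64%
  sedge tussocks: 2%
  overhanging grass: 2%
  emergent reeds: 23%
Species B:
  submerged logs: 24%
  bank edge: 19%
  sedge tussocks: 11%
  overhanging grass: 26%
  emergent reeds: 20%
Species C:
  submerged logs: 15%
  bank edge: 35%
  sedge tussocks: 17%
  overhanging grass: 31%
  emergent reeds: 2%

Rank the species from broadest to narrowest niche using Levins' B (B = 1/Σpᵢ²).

Species B > Species C > Species A

Convert percentages to proportions (divide by 100).
Σp_Aᵢ² = 0.09² + 0.64² + 0.02² + 0.02² + 0.23² = 0.0081 + 0.4096 + 0.0004 + 0.0004 + 0.0529 = 0.4714
B_A = 1 / 0.4714 = 2.1213
Σp_Bᵢ² = 0.24² + 0.19² + 0.11² + 0.26² + 0.20² = 0.0576 + 0.0361 + 0.0121 + 0.0676 + 0.0400 = 0.2134
B_B = 1 / 0.2134 = 4.6860
Σp_Cᵢ² = 0.15² + 0.35² + 0.17² + 0.31² + 0.02² = 0.0225 + 0.1225 + 0.0289 + 0.0961 + 0.0004 = 0.2704
B_C = 1 / 0.2704 = 3.6982
Ranking by B (broadest → narrowest): Species B (4.69) > Species C (3.70) > Species A (2.12)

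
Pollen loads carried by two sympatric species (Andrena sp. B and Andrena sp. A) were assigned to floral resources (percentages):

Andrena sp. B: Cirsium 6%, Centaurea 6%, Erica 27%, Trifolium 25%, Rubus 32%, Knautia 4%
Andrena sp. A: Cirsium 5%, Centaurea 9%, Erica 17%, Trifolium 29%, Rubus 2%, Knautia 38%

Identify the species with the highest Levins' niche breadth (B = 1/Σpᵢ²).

Andrena sp. B

Convert percentages to proportions (divide by 100).
Σp_Bᵢ² = 0.06² + 0.06² + 0.27² + 0.25² + 0.32² + 0.04² = 0.0036 + 0.0036 + 0.0729 + 0.0625 + 0.1024 + 0.0016 = 0.2466
B_B = 1 / 0.2466 = 4.0552
Σp_Aᵢ² = 0.05² + 0.09² + 0.17² + 0.29² + 0.02² + 0.38² = 0.0025 + 0.0081 + 0.0289 + 0.0841 + 0.0004 + 0.1444 = 0.2684
B_A = 1 / 0.2684 = 3.7258
Highest B → broadest niche (most generalist): Andrena sp. B (B = 4.06).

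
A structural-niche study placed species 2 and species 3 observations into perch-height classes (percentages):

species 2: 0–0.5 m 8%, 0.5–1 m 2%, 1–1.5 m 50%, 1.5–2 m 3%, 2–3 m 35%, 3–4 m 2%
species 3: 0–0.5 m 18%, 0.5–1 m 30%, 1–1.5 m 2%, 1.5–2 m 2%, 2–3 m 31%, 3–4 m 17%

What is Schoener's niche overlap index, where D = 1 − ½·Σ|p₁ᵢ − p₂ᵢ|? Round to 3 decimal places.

0.470

Convert percentages to proportions (divide by 100).
Σ|p₁ᵢ − p₂ᵢ| = 0.10 + 0.28 + 0.48 + 0.01 + 0.04 + 0.15 = 1.06
D = 1 − ½ × 1.06 = 1 − 0.530 = 0.47000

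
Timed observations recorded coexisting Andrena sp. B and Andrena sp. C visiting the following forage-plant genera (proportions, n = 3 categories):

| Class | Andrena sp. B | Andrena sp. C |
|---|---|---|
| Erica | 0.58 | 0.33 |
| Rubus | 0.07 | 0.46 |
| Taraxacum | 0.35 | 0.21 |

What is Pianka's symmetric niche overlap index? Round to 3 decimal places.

Σ p₁ᵢp₂ᵢ = 0.1914 + 0.0322 + 0.0735 = 0.2971
Σp_1ᵢ² = 0.58² + 0.07² + 0.35² = 0.3364 + 0.0049 + 0.1225 = 0.4638
Σp_2ᵢ² = 0.33² + 0.46² + 0.21² = 0.1089 + 0.2116 + 0.0441 = 0.3646
O = 0.2971 / √(0.4638 × 0.3646) = 0.2971 / 0.411220 = 0.72248

0.722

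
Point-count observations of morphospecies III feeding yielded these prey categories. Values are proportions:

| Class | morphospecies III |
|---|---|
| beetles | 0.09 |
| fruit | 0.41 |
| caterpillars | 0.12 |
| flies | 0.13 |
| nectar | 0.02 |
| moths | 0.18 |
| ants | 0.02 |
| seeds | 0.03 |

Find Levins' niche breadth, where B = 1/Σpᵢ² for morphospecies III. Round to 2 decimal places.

4.14

Σpᵢ² = 0.09² + 0.41² + 0.12² + 0.13² + 0.02² + 0.18² + 0.02² + 0.03² = 0.0081 + 0.1681 + 0.0144 + 0.0169 + 0.0004 + 0.0324 + 0.0004 + 0.0009 = 0.2416
B = 1 / 0.2416 = 4.1391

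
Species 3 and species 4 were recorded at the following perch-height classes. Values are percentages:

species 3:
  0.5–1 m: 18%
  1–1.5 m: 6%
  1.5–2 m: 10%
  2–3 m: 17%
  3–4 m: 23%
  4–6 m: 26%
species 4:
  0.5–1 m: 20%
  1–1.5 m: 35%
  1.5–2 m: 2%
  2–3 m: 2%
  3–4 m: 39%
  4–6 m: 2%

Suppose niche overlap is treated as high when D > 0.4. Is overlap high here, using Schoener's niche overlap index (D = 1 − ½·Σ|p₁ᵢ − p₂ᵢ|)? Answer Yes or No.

Convert percentages to proportions (divide by 100).
Σ|p₁ᵢ − p₂ᵢ| = 0.02 + 0.29 + 0.08 + 0.15 + 0.16 + 0.24 = 0.94
D = 1 − ½ × 0.94 = 1 − 0.470 = 0.5300
D = 0.5300 > 0.4 → Yes.

Yes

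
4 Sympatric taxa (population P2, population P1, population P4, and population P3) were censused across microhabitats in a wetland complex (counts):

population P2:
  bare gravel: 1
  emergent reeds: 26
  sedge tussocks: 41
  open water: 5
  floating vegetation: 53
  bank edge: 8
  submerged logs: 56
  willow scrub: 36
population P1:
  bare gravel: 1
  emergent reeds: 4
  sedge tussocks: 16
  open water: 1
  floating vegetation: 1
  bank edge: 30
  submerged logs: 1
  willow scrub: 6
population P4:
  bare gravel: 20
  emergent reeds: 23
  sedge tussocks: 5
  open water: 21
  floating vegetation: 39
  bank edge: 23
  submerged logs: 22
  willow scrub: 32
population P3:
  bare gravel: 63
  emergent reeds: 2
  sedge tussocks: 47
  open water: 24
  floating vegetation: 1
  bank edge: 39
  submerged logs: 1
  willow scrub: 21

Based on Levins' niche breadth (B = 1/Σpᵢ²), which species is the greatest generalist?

population P4

Proportions for population P2 (n=226): 1/226=0.0044, 26/226=0.1150, 41/226=0.1814, 5/226=0.0221, 53/226=0.2345, 8/226=0.0354, 56/226=0.2478, 36/226=0.1593
Proportions for population P1 (n=60): 1/60=0.0167, 4/60=0.0667, 16/60=0.2667, 1/60=0.0167, 1/60=0.0167, 30/60=0.5000, 1/60=0.0167, 6/60=0.1000
Proportions for population P4 (n=185): 20/185=0.1081, 23/185=0.1243, 5/185=0.0270, 21/185=0.1135, 39/185=0.2108, 23/185=0.1243, 22/185=0.1189, 32/185=0.1730
Proportions for population P3 (n=198): 63/198=0.3182, 2/198=0.0101, 47/198=0.2374, 24/198=0.1212, 1/198=0.0051, 39/198=0.1970, 1/198=0.0051, 21/198=0.1061
Σp_P2ᵢ² = 0.0044² + 0.1150² + 0.1814² + 0.0221² + 0.2345² + 0.0354² + 0.2478² + 0.1593² = 0.000019 + 0.013225 + 0.032906 + 0.000488 + 0.054990 + 0.001253 + 0.061405 + 0.025376 = 0.189662
B_P2 = 1 / 0.189662 = 5.2725
Σp_P1ᵢ² = 0.0167² + 0.0667² + 0.2667² + 0.0167² + 0.0167² + 0.5000² + 0.0167² + 0.1000² = 0.000279 + 0.004449 + 0.071129 + 0.000279 + 0.000279 + 0.250000 + 0.000279 + 0.010000 = 0.336694
B_P1 = 1 / 0.336694 = 2.9701
Σp_P4ᵢ² = 0.1081² + 0.1243² + 0.0270² + 0.1135² + 0.2108² + 0.1243² + 0.1189² + 0.1730² = 0.011686 + 0.015450 + 0.000729 + 0.012882 + 0.044437 + 0.015450 + 0.014137 + 0.029929 = 0.144700
B_P4 = 1 / 0.144700 = 6.9109
Σp_P3ᵢ² = 0.3182² + 0.0101² + 0.2374² + 0.1212² + 0.0051² + 0.1970² + 0.0051² + 0.1061² = 0.101251 + 0.000102 + 0.056359 + 0.014689 + 0.000026 + 0.038809 + 0.000026 + 0.011257 = 0.222519
B_P3 = 1 / 0.222519 = 4.4940
Highest B → broadest niche (most generalist): population P4 (B = 6.91).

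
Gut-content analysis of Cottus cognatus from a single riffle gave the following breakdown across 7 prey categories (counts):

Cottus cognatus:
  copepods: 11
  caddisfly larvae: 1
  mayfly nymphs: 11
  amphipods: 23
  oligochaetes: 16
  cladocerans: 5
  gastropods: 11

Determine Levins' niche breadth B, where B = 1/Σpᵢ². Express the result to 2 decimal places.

5.18

Proportions for Cottus cognatus (n=78): 11/78=0.1410, 1/78=0.0128, 11/78=0.1410, 23/78=0.2949, 16/78=0.2051, 5/78=0.0641, 11/78=0.1410
Σpᵢ² = 0.1410² + 0.0128² + 0.1410² + 0.2949² + 0.2051² + 0.0641² + 0.1410² = 0.019881 + 0.000164 + 0.019881 + 0.086966 + 0.042066 + 0.004109 + 0.019881 = 0.192948
B = 1 / 0.192948 = 5.1827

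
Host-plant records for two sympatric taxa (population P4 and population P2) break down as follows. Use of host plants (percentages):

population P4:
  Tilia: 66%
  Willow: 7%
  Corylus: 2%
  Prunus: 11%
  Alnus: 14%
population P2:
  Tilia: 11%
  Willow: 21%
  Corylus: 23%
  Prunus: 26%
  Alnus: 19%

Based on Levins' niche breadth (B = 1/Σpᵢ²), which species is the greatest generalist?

Convert percentages to proportions (divide by 100).
Σp_P4ᵢ² = 0.66² + 0.07² + 0.02² + 0.11² + 0.14² = 0.4356 + 0.0049 + 0.0004 + 0.0121 + 0.0196 = 0.4726
B_P4 = 1 / 0.4726 = 2.1160
Σp_P2ᵢ² = 0.11² + 0.21² + 0.23² + 0.26² + 0.19² = 0.0121 + 0.0441 + 0.0529 + 0.0676 + 0.0361 = 0.2128
B_P2 = 1 / 0.2128 = 4.6992
Highest B → broadest niche (most generalist): population P2 (B = 4.70).

population P2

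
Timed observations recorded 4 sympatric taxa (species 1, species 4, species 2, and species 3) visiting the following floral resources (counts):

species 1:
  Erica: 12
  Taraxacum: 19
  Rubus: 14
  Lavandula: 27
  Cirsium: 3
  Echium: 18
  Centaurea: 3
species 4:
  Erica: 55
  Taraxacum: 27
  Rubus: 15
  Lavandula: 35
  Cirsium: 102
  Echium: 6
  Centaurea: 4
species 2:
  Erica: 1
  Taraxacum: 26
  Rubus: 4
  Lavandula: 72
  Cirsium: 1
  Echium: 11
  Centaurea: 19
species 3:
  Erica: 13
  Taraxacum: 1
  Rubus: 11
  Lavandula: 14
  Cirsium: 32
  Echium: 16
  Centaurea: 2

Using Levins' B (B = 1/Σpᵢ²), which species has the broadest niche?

Proportions for species 1 (n=96): 12/96=0.1250, 19/96=0.1979, 14/96=0.1458, 27/96=0.2813, 3/96=0.0313, 18/96=0.1875, 3/96=0.0313
Proportions for species 4 (n=244): 55/244=0.2254, 27/244=0.1107, 15/244=0.0615, 35/244=0.1434, 102/244=0.4180, 6/244=0.0246, 4/244=0.0164
Proportions for species 2 (n=134): 1/134=0.0075, 26/134=0.1940, 4/134=0.0299, 72/134=0.5373, 1/134=0.0075, 11/134=0.0821, 19/134=0.1418
Proportions for species 3 (n=89): 13/89=0.1461, 1/89=0.0112, 11/89=0.1236, 14/89=0.1573, 32/89=0.3596, 16/89=0.1798, 2/89=0.0225
Σp_1ᵢ² = 0.1250² + 0.1979² + 0.1458² + 0.2813² + 0.0313² + 0.1875² + 0.0313² = 0.015625 + 0.039164 + 0.021258 + 0.079130 + 0.000980 + 0.035156 + 0.000980 = 0.192293
B_1 = 1 / 0.192293 = 5.2004
Σp_4ᵢ² = 0.2254² + 0.1107² + 0.0615² + 0.1434² + 0.4180² + 0.0246² + 0.0164² = 0.050805 + 0.012254 + 0.003782 + 0.020564 + 0.174724 + 0.000605 + 0.000269 = 0.263003
B_4 = 1 / 0.263003 = 3.8022
Σp_2ᵢ² = 0.0075² + 0.1940² + 0.0299² + 0.5373² + 0.0075² + 0.0821² + 0.1418² = 0.000056 + 0.037636 + 0.000894 + 0.288691 + 0.000056 + 0.006740 + 0.020107 = 0.354180
B_2 = 1 / 0.354180 = 2.8234
Σp_3ᵢ² = 0.1461² + 0.0112² + 0.1236² + 0.1573² + 0.3596² + 0.1798² + 0.0225² = 0.021345 + 0.000125 + 0.015277 + 0.024743 + 0.129312 + 0.032328 + 0.000506 = 0.223636
B_3 = 1 / 0.223636 = 4.4716
Highest B → broadest niche (most generalist): species 1 (B = 5.20).

species 1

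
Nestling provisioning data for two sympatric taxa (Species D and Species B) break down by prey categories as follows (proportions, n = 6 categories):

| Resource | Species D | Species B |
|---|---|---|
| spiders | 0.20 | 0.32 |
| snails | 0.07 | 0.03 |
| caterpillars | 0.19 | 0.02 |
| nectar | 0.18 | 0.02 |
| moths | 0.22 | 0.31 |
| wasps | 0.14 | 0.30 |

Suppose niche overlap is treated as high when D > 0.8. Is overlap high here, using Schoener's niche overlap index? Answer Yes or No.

Σ|p₁ᵢ − p₂ᵢ| = 0.12 + 0.04 + 0.17 + 0.16 + 0.09 + 0.16 = 0.74
D = 1 − ½ × 0.74 = 1 − 0.370 = 0.6300
D = 0.6300 < 0.8 → No.

No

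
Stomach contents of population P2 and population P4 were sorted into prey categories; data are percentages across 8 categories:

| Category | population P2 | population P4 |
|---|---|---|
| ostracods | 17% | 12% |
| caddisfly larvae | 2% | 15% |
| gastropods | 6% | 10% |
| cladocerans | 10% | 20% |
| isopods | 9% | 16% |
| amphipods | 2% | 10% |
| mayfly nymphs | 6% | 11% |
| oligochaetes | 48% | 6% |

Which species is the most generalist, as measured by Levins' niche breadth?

Convert percentages to proportions (divide by 100).
Σp_P2ᵢ² = 0.17² + 0.02² + 0.06² + 0.10² + 0.09² + 0.02² + 0.06² + 0.48² = 0.0289 + 0.0004 + 0.0036 + 0.0100 + 0.0081 + 0.0004 + 0.0036 + 0.2304 = 0.2854
B_P2 = 1 / 0.2854 = 3.5039
Σp_P4ᵢ² = 0.12² + 0.15² + 0.10² + 0.20² + 0.16² + 0.10² + 0.11² + 0.06² = 0.0144 + 0.0225 + 0.0100 + 0.0400 + 0.0256 + 0.0100 + 0.0121 + 0.0036 = 0.1382
B_P4 = 1 / 0.1382 = 7.2359
Highest B → broadest niche (most generalist): population P4 (B = 7.24).

population P4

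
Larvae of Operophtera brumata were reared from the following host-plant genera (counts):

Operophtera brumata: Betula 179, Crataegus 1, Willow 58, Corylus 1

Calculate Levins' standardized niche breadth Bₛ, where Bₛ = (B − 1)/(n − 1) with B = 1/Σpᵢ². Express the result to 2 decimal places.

0.20

Proportions for Operophtera brumata (n=239): 179/239=0.7490, 1/239=0.0042, 58/239=0.2427, 1/239=0.0042
Σpᵢ² = 0.7490² + 0.0042² + 0.2427² + 0.0042² = 0.561001 + 0.000018 + 0.058903 + 0.000018 = 0.619940
B = 1 / 0.619940 = 1.6131
Bₛ = (B − 1)/(n − 1) = (1.6131 − 1)/(4 − 1) = 0.6131/3 = 0.2044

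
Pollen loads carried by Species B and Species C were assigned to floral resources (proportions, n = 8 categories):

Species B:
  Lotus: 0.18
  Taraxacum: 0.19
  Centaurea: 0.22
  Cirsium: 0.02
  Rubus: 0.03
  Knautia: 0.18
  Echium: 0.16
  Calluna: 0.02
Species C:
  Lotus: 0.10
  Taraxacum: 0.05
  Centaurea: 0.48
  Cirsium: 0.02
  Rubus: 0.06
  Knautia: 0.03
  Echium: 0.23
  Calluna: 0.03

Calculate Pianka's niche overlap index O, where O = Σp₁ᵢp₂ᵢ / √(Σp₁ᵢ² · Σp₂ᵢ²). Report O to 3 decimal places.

0.772

Σ p₁ᵢp₂ᵢ = 0.0180 + 0.0095 + 0.1056 + 0.0004 + 0.0018 + 0.0054 + 0.0368 + 0.0006 = 0.1781
Σp_1ᵢ² = 0.18² + 0.19² + 0.22² + 0.02² + 0.03² + 0.18² + 0.16² + 0.02² = 0.0324 + 0.0361 + 0.0484 + 0.0004 + 0.0009 + 0.0324 + 0.0256 + 0.0004 = 0.1766
Σp_2ᵢ² = 0.10² + 0.05² + 0.48² + 0.02² + 0.06² + 0.03² + 0.23² + 0.03² = 0.0100 + 0.0025 + 0.2304 + 0.0004 + 0.0036 + 0.0009 + 0.0529 + 0.0009 = 0.3016
O = 0.1781 / √(0.1766 × 0.3016) = 0.1781 / 0.230787 = 0.77171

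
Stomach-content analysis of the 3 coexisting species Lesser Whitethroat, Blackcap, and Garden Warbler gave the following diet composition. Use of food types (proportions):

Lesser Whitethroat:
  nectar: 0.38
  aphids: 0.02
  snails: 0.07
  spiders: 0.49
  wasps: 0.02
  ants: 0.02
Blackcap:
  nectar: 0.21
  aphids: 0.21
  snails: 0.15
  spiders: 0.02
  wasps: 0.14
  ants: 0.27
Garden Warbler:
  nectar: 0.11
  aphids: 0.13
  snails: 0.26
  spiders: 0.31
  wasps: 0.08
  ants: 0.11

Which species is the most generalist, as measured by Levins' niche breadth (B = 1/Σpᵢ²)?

Blackcap

Σp_Whitᵢ² = 0.38² + 0.02² + 0.07² + 0.49² + 0.02² + 0.02² = 0.1444 + 0.0004 + 0.0049 + 0.2401 + 0.0004 + 0.0004 = 0.3906
B_Whit = 1 / 0.3906 = 2.5602
Σp_Blacᵢ² = 0.21² + 0.21² + 0.15² + 0.02² + 0.14² + 0.27² = 0.0441 + 0.0441 + 0.0225 + 0.0004 + 0.0196 + 0.0729 = 0.2036
B_Blac = 1 / 0.2036 = 4.9116
Σp_Warbᵢ² = 0.11² + 0.13² + 0.26² + 0.31² + 0.08² + 0.11² = 0.0121 + 0.0169 + 0.0676 + 0.0961 + 0.0064 + 0.0121 = 0.2112
B_Warb = 1 / 0.2112 = 4.7348
Highest B → broadest niche (most generalist): Blackcap (B = 4.91).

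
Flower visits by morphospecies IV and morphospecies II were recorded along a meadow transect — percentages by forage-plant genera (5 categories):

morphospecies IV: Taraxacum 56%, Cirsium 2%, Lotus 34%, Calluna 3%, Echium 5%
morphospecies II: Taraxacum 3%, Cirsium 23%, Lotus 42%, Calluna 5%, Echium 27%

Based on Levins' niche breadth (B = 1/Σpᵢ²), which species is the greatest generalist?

morphospecies II

Convert percentages to proportions (divide by 100).
Σp_IVᵢ² = 0.56² + 0.02² + 0.34² + 0.03² + 0.05² = 0.3136 + 0.0004 + 0.1156 + 0.0009 + 0.0025 = 0.4330
B_IV = 1 / 0.4330 = 2.3095
Σp_IIᵢ² = 0.03² + 0.23² + 0.42² + 0.05² + 0.27² = 0.0009 + 0.0529 + 0.1764 + 0.0025 + 0.0729 = 0.3056
B_II = 1 / 0.3056 = 3.2723
Highest B → broadest niche (most generalist): morphospecies II (B = 3.27).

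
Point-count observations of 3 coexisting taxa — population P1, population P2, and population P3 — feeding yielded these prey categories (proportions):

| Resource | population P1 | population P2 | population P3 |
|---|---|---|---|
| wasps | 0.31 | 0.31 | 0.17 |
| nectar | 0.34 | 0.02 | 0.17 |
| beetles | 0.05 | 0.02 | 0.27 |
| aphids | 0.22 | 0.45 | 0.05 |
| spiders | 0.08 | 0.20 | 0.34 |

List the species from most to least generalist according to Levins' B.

Σp_P1ᵢ² = 0.31² + 0.34² + 0.05² + 0.22² + 0.08² = 0.0961 + 0.1156 + 0.0025 + 0.0484 + 0.0064 = 0.2690
B_P1 = 1 / 0.2690 = 3.7175
Σp_P2ᵢ² = 0.31² + 0.02² + 0.02² + 0.45² + 0.20² = 0.0961 + 0.0004 + 0.0004 + 0.2025 + 0.0400 = 0.3394
B_P2 = 1 / 0.3394 = 2.9464
Σp_P3ᵢ² = 0.17² + 0.17² + 0.27² + 0.05² + 0.34² = 0.0289 + 0.0289 + 0.0729 + 0.0025 + 0.1156 = 0.2488
B_P3 = 1 / 0.2488 = 4.0193
Ranking by B (broadest → narrowest): population P3 (4.02) > population P1 (3.72) > population P2 (2.95)

population P3 > population P1 > population P2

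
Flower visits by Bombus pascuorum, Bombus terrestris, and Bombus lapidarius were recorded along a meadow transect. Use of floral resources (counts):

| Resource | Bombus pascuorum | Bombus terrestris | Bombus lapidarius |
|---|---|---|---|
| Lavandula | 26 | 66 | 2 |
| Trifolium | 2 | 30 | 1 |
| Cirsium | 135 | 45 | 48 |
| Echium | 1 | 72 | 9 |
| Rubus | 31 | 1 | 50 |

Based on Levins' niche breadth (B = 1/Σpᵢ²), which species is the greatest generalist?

Proportions for Bombus pascuorum (n=195): 26/195=0.1333, 2/195=0.0103, 135/195=0.6923, 1/195=0.0051, 31/195=0.1590
Proportions for Bombus terrestris (n=214): 66/214=0.3084, 30/214=0.1402, 45/214=0.2103, 72/214=0.3364, 1/214=0.0047
Proportions for Bombus lapidarius (n=110): 2/110=0.0182, 1/110=0.0091, 48/110=0.4364, 9/110=0.0818, 50/110=0.4545
Σp_pascᵢ² = 0.1333² + 0.0103² + 0.6923² + 0.0051² + 0.1590² = 0.017769 + 0.000106 + 0.479279 + 0.000026 + 0.025281 = 0.522461
B_pasc = 1 / 0.522461 = 1.9140
Σp_terrᵢ² = 0.3084² + 0.1402² + 0.2103² + 0.3364² + 0.0047² = 0.095111 + 0.019656 + 0.044226 + 0.113165 + 0.000022 = 0.272180
B_terr = 1 / 0.272180 = 3.6740
Σp_lapiᵢ² = 0.0182² + 0.0091² + 0.4364² + 0.0818² + 0.4545² = 0.000331 + 0.000083 + 0.190445 + 0.006691 + 0.206570 = 0.404120
B_lapi = 1 / 0.404120 = 2.4745
Highest B → broadest niche (most generalist): Bombus terrestris (B = 3.67).

Bombus terrestris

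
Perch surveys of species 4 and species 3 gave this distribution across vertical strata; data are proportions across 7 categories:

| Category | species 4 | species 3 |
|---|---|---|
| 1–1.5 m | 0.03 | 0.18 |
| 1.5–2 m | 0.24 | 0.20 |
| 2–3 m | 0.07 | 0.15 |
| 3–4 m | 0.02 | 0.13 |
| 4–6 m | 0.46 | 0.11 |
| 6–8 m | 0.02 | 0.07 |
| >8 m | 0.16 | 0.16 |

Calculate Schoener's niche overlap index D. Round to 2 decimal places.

0.61

Σ|p₁ᵢ − p₂ᵢ| = 0.15 + 0.04 + 0.08 + 0.11 + 0.35 + 0.05 + 0.00 = 0.78
D = 1 − ½ × 0.78 = 1 − 0.390 = 0.6100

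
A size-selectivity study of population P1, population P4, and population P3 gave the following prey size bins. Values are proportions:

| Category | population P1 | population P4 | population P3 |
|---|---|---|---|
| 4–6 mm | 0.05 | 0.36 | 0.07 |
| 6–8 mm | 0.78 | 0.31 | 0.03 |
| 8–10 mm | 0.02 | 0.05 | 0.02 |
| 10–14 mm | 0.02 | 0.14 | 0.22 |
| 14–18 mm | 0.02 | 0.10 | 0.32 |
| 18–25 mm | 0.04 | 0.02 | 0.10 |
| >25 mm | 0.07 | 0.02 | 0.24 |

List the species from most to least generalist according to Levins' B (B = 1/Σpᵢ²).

Σp_P1ᵢ² = 0.05² + 0.78² + 0.02² + 0.02² + 0.02² + 0.04² + 0.07² = 0.0025 + 0.6084 + 0.0004 + 0.0004 + 0.0004 + 0.0016 + 0.0049 = 0.6186
B_P1 = 1 / 0.6186 = 1.6166
Σp_P4ᵢ² = 0.36² + 0.31² + 0.05² + 0.14² + 0.10² + 0.02² + 0.02² = 0.1296 + 0.0961 + 0.0025 + 0.0196 + 0.0100 + 0.0004 + 0.0004 = 0.2586
B_P4 = 1 / 0.2586 = 3.8670
Σp_P3ᵢ² = 0.07² + 0.03² + 0.02² + 0.22² + 0.32² + 0.10² + 0.24² = 0.0049 + 0.0009 + 0.0004 + 0.0484 + 0.1024 + 0.0100 + 0.0576 = 0.2246
B_P3 = 1 / 0.2246 = 4.4524
Ranking by B (broadest → narrowest): population P3 (4.45) > population P4 (3.87) > population P1 (1.62)

population P3 > population P4 > population P1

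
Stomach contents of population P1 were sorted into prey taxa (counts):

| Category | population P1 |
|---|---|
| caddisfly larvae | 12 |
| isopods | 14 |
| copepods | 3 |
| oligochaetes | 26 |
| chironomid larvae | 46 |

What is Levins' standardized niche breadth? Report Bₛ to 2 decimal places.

0.56

Proportions for population P1 (n=101): 12/101=0.1188, 14/101=0.1386, 3/101=0.0297, 26/101=0.2574, 46/101=0.4554
Σpᵢ² = 0.1188² + 0.1386² + 0.0297² + 0.2574² + 0.4554² = 0.014113 + 0.019210 + 0.000882 + 0.066255 + 0.207389 = 0.307849
B = 1 / 0.307849 = 3.2483
Bₛ = (B − 1)/(n − 1) = (3.2483 − 1)/(5 − 1) = 2.2483/4 = 0.5621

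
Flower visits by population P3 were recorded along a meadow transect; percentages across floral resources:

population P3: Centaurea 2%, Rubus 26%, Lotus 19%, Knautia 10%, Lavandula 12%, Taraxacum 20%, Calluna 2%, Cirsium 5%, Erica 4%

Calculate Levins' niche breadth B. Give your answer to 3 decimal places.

5.780

Convert percentages to proportions (divide by 100).
Σpᵢ² = 0.02² + 0.26² + 0.19² + 0.10² + 0.12² + 0.20² + 0.02² + 0.05² + 0.04² = 0.0004 + 0.0676 + 0.0361 + 0.0100 + 0.0144 + 0.0400 + 0.0004 + 0.0025 + 0.0016 = 0.1730
B = 1 / 0.1730 = 5.78035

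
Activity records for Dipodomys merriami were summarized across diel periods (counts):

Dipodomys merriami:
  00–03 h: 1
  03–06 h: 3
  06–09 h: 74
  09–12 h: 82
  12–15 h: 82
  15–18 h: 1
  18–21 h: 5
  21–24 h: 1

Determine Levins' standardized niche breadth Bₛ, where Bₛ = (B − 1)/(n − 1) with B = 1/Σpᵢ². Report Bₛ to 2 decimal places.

Proportions for Dipodomys merriami (n=249): 1/249=0.0040, 3/249=0.0120, 74/249=0.2972, 82/249=0.3293, 82/249=0.3293, 1/249=0.0040, 5/249=0.0201, 1/249=0.0040
Σpᵢ² = 0.0040² + 0.0120² + 0.2972² + 0.3293² + 0.3293² + 0.0040² + 0.0201² + 0.0040² = 0.000016 + 0.000144 + 0.088328 + 0.108438 + 0.108438 + 0.000016 + 0.000404 + 0.000016 = 0.305800
B = 1 / 0.305800 = 3.2701
Bₛ = (B − 1)/(n − 1) = (3.2701 − 1)/(8 − 1) = 2.2701/7 = 0.3243

0.32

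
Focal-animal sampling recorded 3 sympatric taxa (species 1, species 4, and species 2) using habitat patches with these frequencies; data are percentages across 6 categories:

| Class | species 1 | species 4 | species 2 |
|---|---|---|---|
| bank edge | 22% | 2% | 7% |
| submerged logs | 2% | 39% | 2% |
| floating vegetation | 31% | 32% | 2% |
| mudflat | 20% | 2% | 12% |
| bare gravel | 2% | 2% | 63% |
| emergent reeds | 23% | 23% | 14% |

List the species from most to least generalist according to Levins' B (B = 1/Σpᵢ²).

species 1 > species 4 > species 2

Convert percentages to proportions (divide by 100).
Σp_1ᵢ² = 0.22² + 0.02² + 0.31² + 0.20² + 0.02² + 0.23² = 0.0484 + 0.0004 + 0.0961 + 0.0400 + 0.0004 + 0.0529 = 0.2382
B_1 = 1 / 0.2382 = 4.1982
Σp_4ᵢ² = 0.02² + 0.39² + 0.32² + 0.02² + 0.02² + 0.23² = 0.0004 + 0.1521 + 0.1024 + 0.0004 + 0.0004 + 0.0529 = 0.3086
B_4 = 1 / 0.3086 = 3.2404
Σp_2ᵢ² = 0.07² + 0.02² + 0.02² + 0.12² + 0.63² + 0.14² = 0.0049 + 0.0004 + 0.0004 + 0.0144 + 0.3969 + 0.0196 = 0.4366
B_2 = 1 / 0.4366 = 2.2904
Ranking by B (broadest → narrowest): species 1 (4.20) > species 4 (3.24) > species 2 (2.29)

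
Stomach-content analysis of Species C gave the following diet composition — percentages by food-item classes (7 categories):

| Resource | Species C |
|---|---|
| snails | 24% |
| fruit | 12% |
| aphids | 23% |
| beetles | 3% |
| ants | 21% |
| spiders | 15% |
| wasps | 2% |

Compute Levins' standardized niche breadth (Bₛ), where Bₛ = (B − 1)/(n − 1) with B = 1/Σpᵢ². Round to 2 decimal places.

0.70

Convert percentages to proportions (divide by 100).
Σpᵢ² = 0.24² + 0.12² + 0.23² + 0.03² + 0.21² + 0.15² + 0.02² = 0.0576 + 0.0144 + 0.0529 + 0.0009 + 0.0441 + 0.0225 + 0.0004 = 0.1928
B = 1 / 0.1928 = 5.1867
Bₛ = (B − 1)/(n − 1) = (5.1867 − 1)/(7 − 1) = 4.1867/6 = 0.6978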